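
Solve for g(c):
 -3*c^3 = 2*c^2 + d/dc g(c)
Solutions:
 g(c) = C1 - 3*c^4/4 - 2*c^3/3


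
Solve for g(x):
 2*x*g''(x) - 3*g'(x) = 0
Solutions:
 g(x) = C1 + C2*x^(5/2)


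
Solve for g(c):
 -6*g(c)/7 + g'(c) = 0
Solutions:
 g(c) = C1*exp(6*c/7)


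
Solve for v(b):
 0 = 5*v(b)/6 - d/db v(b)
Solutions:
 v(b) = C1*exp(5*b/6)


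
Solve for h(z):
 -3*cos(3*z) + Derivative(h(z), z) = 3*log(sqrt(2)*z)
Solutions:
 h(z) = C1 + 3*z*log(z) - 3*z + 3*z*log(2)/2 + sin(3*z)


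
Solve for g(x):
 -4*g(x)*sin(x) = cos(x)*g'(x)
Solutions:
 g(x) = C1*cos(x)^4


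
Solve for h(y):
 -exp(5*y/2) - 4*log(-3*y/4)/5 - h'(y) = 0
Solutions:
 h(y) = C1 - 4*y*log(-y)/5 + 4*y*(-log(3) + 1 + 2*log(2))/5 - 2*exp(5*y/2)/5


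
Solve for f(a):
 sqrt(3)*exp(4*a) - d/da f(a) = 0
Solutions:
 f(a) = C1 + sqrt(3)*exp(4*a)/4


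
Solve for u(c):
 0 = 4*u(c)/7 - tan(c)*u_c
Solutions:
 u(c) = C1*sin(c)^(4/7)


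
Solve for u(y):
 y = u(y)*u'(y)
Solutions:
 u(y) = -sqrt(C1 + y^2)
 u(y) = sqrt(C1 + y^2)


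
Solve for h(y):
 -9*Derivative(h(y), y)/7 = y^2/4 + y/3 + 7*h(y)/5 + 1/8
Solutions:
 h(y) = C1*exp(-49*y/45) - 5*y^2/28 + 185*y/2058 - 23105/134456


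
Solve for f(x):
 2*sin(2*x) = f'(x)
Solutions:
 f(x) = C1 - cos(2*x)


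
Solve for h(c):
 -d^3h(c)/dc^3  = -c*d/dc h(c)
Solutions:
 h(c) = C1 + Integral(C2*airyai(c) + C3*airybi(c), c)


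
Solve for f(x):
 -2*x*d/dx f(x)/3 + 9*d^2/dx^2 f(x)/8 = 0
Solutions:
 f(x) = C1 + C2*erfi(2*sqrt(6)*x/9)


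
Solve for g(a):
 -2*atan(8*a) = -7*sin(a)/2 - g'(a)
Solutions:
 g(a) = C1 + 2*a*atan(8*a) - log(64*a^2 + 1)/8 + 7*cos(a)/2


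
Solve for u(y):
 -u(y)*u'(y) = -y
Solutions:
 u(y) = -sqrt(C1 + y^2)
 u(y) = sqrt(C1 + y^2)


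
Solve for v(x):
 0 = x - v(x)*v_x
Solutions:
 v(x) = -sqrt(C1 + x^2)
 v(x) = sqrt(C1 + x^2)


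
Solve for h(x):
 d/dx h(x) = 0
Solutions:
 h(x) = C1


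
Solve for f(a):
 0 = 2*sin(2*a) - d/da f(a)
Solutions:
 f(a) = C1 - cos(2*a)


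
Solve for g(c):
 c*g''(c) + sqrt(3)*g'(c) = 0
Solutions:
 g(c) = C1 + C2*c^(1 - sqrt(3))


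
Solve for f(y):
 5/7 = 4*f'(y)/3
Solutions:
 f(y) = C1 + 15*y/28


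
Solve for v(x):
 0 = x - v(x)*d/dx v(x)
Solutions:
 v(x) = -sqrt(C1 + x^2)
 v(x) = sqrt(C1 + x^2)


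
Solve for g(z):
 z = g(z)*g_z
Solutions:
 g(z) = -sqrt(C1 + z^2)
 g(z) = sqrt(C1 + z^2)


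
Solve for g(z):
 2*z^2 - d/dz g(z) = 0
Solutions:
 g(z) = C1 + 2*z^3/3


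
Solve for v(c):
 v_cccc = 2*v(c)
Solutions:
 v(c) = C1*exp(-2^(1/4)*c) + C2*exp(2^(1/4)*c) + C3*sin(2^(1/4)*c) + C4*cos(2^(1/4)*c)


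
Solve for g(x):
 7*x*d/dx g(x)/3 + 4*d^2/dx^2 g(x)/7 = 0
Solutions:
 g(x) = C1 + C2*erf(7*sqrt(6)*x/12)


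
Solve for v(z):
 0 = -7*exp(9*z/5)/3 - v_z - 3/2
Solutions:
 v(z) = C1 - 3*z/2 - 35*exp(9*z/5)/27


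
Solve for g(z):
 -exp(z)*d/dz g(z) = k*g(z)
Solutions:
 g(z) = C1*exp(k*exp(-z))


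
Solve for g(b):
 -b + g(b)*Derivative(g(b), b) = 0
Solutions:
 g(b) = -sqrt(C1 + b^2)
 g(b) = sqrt(C1 + b^2)


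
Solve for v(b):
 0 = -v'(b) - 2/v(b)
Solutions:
 v(b) = -sqrt(C1 - 4*b)
 v(b) = sqrt(C1 - 4*b)


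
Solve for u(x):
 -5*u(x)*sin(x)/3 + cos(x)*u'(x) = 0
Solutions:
 u(x) = C1/cos(x)^(5/3)


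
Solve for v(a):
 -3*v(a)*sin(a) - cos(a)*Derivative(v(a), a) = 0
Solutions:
 v(a) = C1*cos(a)^3


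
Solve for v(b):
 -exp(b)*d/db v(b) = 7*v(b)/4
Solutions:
 v(b) = C1*exp(7*exp(-b)/4)


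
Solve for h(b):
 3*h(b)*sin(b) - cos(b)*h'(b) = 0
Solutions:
 h(b) = C1/cos(b)^3


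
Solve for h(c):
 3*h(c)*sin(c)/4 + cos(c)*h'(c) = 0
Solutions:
 h(c) = C1*cos(c)^(3/4)


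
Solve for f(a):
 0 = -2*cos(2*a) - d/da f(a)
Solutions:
 f(a) = C1 - sin(2*a)


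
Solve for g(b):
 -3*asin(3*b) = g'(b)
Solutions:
 g(b) = C1 - 3*b*asin(3*b) - sqrt(1 - 9*b^2)


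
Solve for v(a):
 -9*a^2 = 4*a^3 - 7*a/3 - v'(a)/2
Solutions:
 v(a) = C1 + 2*a^4 + 6*a^3 - 7*a^2/3


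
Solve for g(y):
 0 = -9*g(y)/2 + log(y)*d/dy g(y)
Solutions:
 g(y) = C1*exp(9*li(y)/2)


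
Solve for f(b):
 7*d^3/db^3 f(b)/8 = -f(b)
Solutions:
 f(b) = C3*exp(-2*7^(2/3)*b/7) + (C1*sin(sqrt(3)*7^(2/3)*b/7) + C2*cos(sqrt(3)*7^(2/3)*b/7))*exp(7^(2/3)*b/7)


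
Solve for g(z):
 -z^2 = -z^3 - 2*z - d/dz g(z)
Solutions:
 g(z) = C1 - z^4/4 + z^3/3 - z^2


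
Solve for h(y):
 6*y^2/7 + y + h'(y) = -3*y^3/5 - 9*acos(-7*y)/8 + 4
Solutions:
 h(y) = C1 - 3*y^4/20 - 2*y^3/7 - y^2/2 - 9*y*acos(-7*y)/8 + 4*y - 9*sqrt(1 - 49*y^2)/56


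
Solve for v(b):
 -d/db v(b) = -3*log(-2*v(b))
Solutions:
 -Integral(1/(log(-_y) + log(2)), (_y, v(b)))/3 = C1 - b


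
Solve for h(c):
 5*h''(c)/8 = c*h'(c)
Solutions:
 h(c) = C1 + C2*erfi(2*sqrt(5)*c/5)


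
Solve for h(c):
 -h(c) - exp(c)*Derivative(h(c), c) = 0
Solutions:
 h(c) = C1*exp(exp(-c))


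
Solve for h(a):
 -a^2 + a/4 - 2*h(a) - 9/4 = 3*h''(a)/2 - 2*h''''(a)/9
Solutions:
 h(a) = C1*exp(-sqrt(6)*a*sqrt(9 + sqrt(145))/4) + C2*exp(sqrt(6)*a*sqrt(9 + sqrt(145))/4) + C3*sin(sqrt(6)*a*sqrt(-9 + sqrt(145))/4) + C4*cos(sqrt(6)*a*sqrt(-9 + sqrt(145))/4) - a^2/2 + a/8 - 3/8


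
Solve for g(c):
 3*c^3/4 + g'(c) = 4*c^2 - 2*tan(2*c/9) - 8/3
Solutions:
 g(c) = C1 - 3*c^4/16 + 4*c^3/3 - 8*c/3 + 9*log(cos(2*c/9))


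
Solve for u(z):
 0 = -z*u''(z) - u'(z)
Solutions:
 u(z) = C1 + C2*log(z)


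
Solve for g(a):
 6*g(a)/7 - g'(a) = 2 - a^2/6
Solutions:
 g(a) = C1*exp(6*a/7) - 7*a^2/36 - 49*a/108 + 1169/648


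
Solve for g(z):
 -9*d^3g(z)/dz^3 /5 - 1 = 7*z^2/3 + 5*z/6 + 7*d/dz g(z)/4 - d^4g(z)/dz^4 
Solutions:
 g(z) = C1 + C2*exp(z*(-(5*sqrt(45745) + 1091)^(1/3) - 36/(5*sqrt(45745) + 1091)^(1/3) + 12)/20)*sin(sqrt(3)*z*(-(5*sqrt(45745) + 1091)^(1/3) + 36/(5*sqrt(45745) + 1091)^(1/3))/20) + C3*exp(z*(-(5*sqrt(45745) + 1091)^(1/3) - 36/(5*sqrt(45745) + 1091)^(1/3) + 12)/20)*cos(sqrt(3)*z*(-(5*sqrt(45745) + 1091)^(1/3) + 36/(5*sqrt(45745) + 1091)^(1/3))/20) + C4*exp(z*(36/(5*sqrt(45745) + 1091)^(1/3) + 6 + (5*sqrt(45745) + 1091)^(1/3))/10) - 4*z^3/9 - 5*z^2/21 + 76*z/35


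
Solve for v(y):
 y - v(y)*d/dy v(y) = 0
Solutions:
 v(y) = -sqrt(C1 + y^2)
 v(y) = sqrt(C1 + y^2)


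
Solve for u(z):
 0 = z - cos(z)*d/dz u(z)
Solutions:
 u(z) = C1 + Integral(z/cos(z), z)


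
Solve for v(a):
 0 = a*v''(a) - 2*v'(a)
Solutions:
 v(a) = C1 + C2*a^3


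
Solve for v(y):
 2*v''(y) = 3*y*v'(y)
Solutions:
 v(y) = C1 + C2*erfi(sqrt(3)*y/2)


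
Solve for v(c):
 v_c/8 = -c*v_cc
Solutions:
 v(c) = C1 + C2*c^(7/8)


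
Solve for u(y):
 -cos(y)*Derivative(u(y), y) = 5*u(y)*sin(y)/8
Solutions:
 u(y) = C1*cos(y)^(5/8)


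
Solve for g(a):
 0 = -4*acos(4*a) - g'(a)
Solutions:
 g(a) = C1 - 4*a*acos(4*a) + sqrt(1 - 16*a^2)


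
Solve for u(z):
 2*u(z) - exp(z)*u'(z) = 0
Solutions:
 u(z) = C1*exp(-2*exp(-z))


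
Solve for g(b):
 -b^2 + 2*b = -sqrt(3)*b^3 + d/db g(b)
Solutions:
 g(b) = C1 + sqrt(3)*b^4/4 - b^3/3 + b^2


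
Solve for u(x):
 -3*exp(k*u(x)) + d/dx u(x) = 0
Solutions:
 u(x) = Piecewise((log(-1/(C1*k + 3*k*x))/k, Ne(k, 0)), (nan, True))
 u(x) = Piecewise((C1 + 3*x, Eq(k, 0)), (nan, True))


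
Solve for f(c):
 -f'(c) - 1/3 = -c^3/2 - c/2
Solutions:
 f(c) = C1 + c^4/8 + c^2/4 - c/3


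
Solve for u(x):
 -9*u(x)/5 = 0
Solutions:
 u(x) = 0


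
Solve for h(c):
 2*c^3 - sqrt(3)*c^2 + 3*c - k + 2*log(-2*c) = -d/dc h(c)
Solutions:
 h(c) = C1 - c^4/2 + sqrt(3)*c^3/3 - 3*c^2/2 + c*(k - 2*log(2) + 2) - 2*c*log(-c)


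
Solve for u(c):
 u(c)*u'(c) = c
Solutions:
 u(c) = -sqrt(C1 + c^2)
 u(c) = sqrt(C1 + c^2)


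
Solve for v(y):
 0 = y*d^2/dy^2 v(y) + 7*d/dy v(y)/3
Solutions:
 v(y) = C1 + C2/y^(4/3)


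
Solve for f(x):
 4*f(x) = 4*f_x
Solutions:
 f(x) = C1*exp(x)


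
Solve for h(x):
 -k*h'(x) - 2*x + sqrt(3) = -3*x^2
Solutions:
 h(x) = C1 + x^3/k - x^2/k + sqrt(3)*x/k


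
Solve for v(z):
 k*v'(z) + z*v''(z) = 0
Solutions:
 v(z) = C1 + z^(1 - re(k))*(C2*sin(log(z)*Abs(im(k))) + C3*cos(log(z)*im(k)))


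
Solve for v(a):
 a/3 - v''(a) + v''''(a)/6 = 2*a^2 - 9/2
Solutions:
 v(a) = C1 + C2*a + C3*exp(-sqrt(6)*a) + C4*exp(sqrt(6)*a) - a^4/6 + a^3/18 + 23*a^2/12


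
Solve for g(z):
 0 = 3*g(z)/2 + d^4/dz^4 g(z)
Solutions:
 g(z) = (C1*sin(6^(1/4)*z/2) + C2*cos(6^(1/4)*z/2))*exp(-6^(1/4)*z/2) + (C3*sin(6^(1/4)*z/2) + C4*cos(6^(1/4)*z/2))*exp(6^(1/4)*z/2)


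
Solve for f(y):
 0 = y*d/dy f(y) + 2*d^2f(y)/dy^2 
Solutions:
 f(y) = C1 + C2*erf(y/2)


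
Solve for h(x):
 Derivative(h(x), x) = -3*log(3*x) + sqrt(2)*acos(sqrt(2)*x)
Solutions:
 h(x) = C1 - 3*x*log(x) - 3*x*log(3) + 3*x + sqrt(2)*(x*acos(sqrt(2)*x) - sqrt(2)*sqrt(1 - 2*x^2)/2)


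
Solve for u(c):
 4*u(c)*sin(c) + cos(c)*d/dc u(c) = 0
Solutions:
 u(c) = C1*cos(c)^4


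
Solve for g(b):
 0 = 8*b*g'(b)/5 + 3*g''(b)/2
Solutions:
 g(b) = C1 + C2*erf(2*sqrt(30)*b/15)


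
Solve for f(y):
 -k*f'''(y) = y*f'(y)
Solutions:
 f(y) = C1 + Integral(C2*airyai(y*(-1/k)^(1/3)) + C3*airybi(y*(-1/k)^(1/3)), y)


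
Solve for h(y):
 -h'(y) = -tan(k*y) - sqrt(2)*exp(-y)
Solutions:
 h(y) = C1 - Piecewise((sqrt(2)*exp(-y) - log(tan(k*y)^2 + 1)/(2*k), Ne(k, 0)), (sqrt(2)*exp(-y), True))


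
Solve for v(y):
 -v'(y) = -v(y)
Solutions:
 v(y) = C1*exp(y)


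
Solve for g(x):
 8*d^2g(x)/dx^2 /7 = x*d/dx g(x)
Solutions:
 g(x) = C1 + C2*erfi(sqrt(7)*x/4)


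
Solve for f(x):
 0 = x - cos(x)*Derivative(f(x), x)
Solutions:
 f(x) = C1 + Integral(x/cos(x), x)


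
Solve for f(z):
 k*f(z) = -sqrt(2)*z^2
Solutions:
 f(z) = -sqrt(2)*z^2/k


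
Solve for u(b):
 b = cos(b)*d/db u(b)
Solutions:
 u(b) = C1 + Integral(b/cos(b), b)


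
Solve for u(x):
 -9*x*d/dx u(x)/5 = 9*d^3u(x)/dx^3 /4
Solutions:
 u(x) = C1 + Integral(C2*airyai(-10^(2/3)*x/5) + C3*airybi(-10^(2/3)*x/5), x)


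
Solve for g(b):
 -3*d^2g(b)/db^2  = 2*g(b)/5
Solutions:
 g(b) = C1*sin(sqrt(30)*b/15) + C2*cos(sqrt(30)*b/15)


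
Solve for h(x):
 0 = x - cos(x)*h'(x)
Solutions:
 h(x) = C1 + Integral(x/cos(x), x)


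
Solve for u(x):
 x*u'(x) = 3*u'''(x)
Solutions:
 u(x) = C1 + Integral(C2*airyai(3^(2/3)*x/3) + C3*airybi(3^(2/3)*x/3), x)


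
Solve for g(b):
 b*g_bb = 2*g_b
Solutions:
 g(b) = C1 + C2*b^3


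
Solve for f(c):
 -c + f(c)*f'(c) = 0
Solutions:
 f(c) = -sqrt(C1 + c^2)
 f(c) = sqrt(C1 + c^2)


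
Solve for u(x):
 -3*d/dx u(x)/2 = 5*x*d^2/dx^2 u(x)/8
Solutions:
 u(x) = C1 + C2/x^(7/5)


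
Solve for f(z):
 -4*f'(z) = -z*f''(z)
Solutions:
 f(z) = C1 + C2*z^5


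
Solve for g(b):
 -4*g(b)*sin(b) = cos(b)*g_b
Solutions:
 g(b) = C1*cos(b)^4


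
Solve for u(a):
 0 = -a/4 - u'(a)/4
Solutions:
 u(a) = C1 - a^2/2


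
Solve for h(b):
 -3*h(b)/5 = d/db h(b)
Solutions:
 h(b) = C1*exp(-3*b/5)


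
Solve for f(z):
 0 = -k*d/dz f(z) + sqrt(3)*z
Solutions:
 f(z) = C1 + sqrt(3)*z^2/(2*k)


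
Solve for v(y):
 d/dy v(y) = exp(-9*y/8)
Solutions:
 v(y) = C1 - 8*exp(-9*y/8)/9


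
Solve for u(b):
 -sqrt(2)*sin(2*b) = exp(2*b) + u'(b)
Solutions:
 u(b) = C1 - exp(2*b)/2 + sqrt(2)*cos(2*b)/2


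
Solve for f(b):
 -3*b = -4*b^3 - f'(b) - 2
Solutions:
 f(b) = C1 - b^4 + 3*b^2/2 - 2*b


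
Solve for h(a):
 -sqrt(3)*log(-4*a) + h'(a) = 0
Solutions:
 h(a) = C1 + sqrt(3)*a*log(-a) + sqrt(3)*a*(-1 + 2*log(2))


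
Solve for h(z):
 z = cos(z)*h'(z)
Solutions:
 h(z) = C1 + Integral(z/cos(z), z)


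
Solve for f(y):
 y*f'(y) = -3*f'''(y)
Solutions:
 f(y) = C1 + Integral(C2*airyai(-3^(2/3)*y/3) + C3*airybi(-3^(2/3)*y/3), y)


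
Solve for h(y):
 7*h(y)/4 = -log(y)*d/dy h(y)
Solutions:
 h(y) = C1*exp(-7*li(y)/4)


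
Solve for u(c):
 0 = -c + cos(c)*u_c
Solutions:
 u(c) = C1 + Integral(c/cos(c), c)


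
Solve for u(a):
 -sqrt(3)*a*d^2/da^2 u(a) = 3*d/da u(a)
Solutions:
 u(a) = C1 + C2*a^(1 - sqrt(3))


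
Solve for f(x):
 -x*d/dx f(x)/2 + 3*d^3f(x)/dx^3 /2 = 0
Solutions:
 f(x) = C1 + Integral(C2*airyai(3^(2/3)*x/3) + C3*airybi(3^(2/3)*x/3), x)


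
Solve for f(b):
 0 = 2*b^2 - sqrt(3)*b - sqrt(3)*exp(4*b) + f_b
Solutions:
 f(b) = C1 - 2*b^3/3 + sqrt(3)*b^2/2 + sqrt(3)*exp(4*b)/4


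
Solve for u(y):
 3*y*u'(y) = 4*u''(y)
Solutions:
 u(y) = C1 + C2*erfi(sqrt(6)*y/4)


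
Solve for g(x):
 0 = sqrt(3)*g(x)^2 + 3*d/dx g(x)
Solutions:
 g(x) = 3/(C1 + sqrt(3)*x)


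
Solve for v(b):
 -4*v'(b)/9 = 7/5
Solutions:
 v(b) = C1 - 63*b/20


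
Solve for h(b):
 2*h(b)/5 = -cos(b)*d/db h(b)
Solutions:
 h(b) = C1*(sin(b) - 1)^(1/5)/(sin(b) + 1)^(1/5)


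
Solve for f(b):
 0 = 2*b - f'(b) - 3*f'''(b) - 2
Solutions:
 f(b) = C1 + C2*sin(sqrt(3)*b/3) + C3*cos(sqrt(3)*b/3) + b^2 - 2*b


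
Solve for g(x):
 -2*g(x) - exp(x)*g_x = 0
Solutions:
 g(x) = C1*exp(2*exp(-x))


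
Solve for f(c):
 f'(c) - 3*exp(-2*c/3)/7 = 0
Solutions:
 f(c) = C1 - 9*exp(-2*c/3)/14


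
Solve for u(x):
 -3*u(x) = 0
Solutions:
 u(x) = 0


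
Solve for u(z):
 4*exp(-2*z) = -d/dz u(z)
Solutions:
 u(z) = C1 + 2*exp(-2*z)


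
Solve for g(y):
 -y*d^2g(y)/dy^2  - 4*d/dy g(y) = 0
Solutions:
 g(y) = C1 + C2/y^3


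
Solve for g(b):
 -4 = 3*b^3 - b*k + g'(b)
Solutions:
 g(b) = C1 - 3*b^4/4 + b^2*k/2 - 4*b


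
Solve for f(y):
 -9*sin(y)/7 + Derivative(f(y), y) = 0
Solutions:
 f(y) = C1 - 9*cos(y)/7


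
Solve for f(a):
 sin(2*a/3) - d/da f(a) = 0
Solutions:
 f(a) = C1 - 3*cos(2*a/3)/2


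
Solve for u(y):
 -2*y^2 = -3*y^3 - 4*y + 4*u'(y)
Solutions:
 u(y) = C1 + 3*y^4/16 - y^3/6 + y^2/2


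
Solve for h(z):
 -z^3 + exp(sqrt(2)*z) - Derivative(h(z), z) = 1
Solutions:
 h(z) = C1 - z^4/4 - z + sqrt(2)*exp(sqrt(2)*z)/2


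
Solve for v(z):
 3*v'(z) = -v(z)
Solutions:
 v(z) = C1*exp(-z/3)


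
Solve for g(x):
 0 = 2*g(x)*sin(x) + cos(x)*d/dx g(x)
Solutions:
 g(x) = C1*cos(x)^2


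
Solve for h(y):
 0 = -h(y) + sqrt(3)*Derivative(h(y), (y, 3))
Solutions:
 h(y) = C3*exp(3^(5/6)*y/3) + (C1*sin(3^(1/3)*y/2) + C2*cos(3^(1/3)*y/2))*exp(-3^(5/6)*y/6)


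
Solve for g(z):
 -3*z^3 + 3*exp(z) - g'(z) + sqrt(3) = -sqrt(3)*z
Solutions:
 g(z) = C1 - 3*z^4/4 + sqrt(3)*z^2/2 + sqrt(3)*z + 3*exp(z)


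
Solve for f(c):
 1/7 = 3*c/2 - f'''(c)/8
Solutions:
 f(c) = C1 + C2*c + C3*c^2 + c^4/2 - 4*c^3/21


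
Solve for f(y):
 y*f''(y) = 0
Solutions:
 f(y) = C1 + C2*y


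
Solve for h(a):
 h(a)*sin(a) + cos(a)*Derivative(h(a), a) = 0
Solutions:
 h(a) = C1*cos(a)


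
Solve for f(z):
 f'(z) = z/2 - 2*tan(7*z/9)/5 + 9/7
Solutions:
 f(z) = C1 + z^2/4 + 9*z/7 + 18*log(cos(7*z/9))/35


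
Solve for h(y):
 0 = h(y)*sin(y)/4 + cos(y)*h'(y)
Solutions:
 h(y) = C1*cos(y)^(1/4)


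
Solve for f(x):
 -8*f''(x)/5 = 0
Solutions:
 f(x) = C1 + C2*x


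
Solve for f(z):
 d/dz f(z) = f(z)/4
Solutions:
 f(z) = C1*exp(z/4)


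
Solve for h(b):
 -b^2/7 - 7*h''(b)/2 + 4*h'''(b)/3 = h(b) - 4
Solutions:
 h(b) = C1*exp(b*(-(8*sqrt(2634) + 535)^(1/3) - 49/(8*sqrt(2634) + 535)^(1/3) + 14)/16)*sin(sqrt(3)*b*(-(8*sqrt(2634) + 535)^(1/3) + 49/(8*sqrt(2634) + 535)^(1/3))/16) + C2*exp(b*(-(8*sqrt(2634) + 535)^(1/3) - 49/(8*sqrt(2634) + 535)^(1/3) + 14)/16)*cos(sqrt(3)*b*(-(8*sqrt(2634) + 535)^(1/3) + 49/(8*sqrt(2634) + 535)^(1/3))/16) + C3*exp(b*(49/(8*sqrt(2634) + 535)^(1/3) + 7 + (8*sqrt(2634) + 535)^(1/3))/8) - b^2/7 + 5


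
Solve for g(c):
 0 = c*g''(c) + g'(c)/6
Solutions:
 g(c) = C1 + C2*c^(5/6)


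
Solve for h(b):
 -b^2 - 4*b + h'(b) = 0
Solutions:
 h(b) = C1 + b^3/3 + 2*b^2


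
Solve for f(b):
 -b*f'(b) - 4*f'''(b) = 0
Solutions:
 f(b) = C1 + Integral(C2*airyai(-2^(1/3)*b/2) + C3*airybi(-2^(1/3)*b/2), b)


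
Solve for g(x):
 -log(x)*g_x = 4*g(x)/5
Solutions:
 g(x) = C1*exp(-4*li(x)/5)


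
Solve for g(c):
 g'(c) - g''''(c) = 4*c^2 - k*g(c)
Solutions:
 g(c) = C1*exp(c*Piecewise((-sqrt(-(-1)^(1/3))/2 - sqrt(-2/sqrt(-(-1)^(1/3)) + (-1)^(1/3))/2, Eq(k, 0)), (-sqrt(-2*k/(3*(sqrt(k^3/27 + 1/256) + 1/16)^(1/3)) + 2*(sqrt(k^3/27 + 1/256) + 1/16)^(1/3))/2 - sqrt(2*k/(3*(sqrt(k^3/27 + 1/256) + 1/16)^(1/3)) - 2*(sqrt(k^3/27 + 1/256) + 1/16)^(1/3) - 2/sqrt(-2*k/(3*(sqrt(k^3/27 + 1/256) + 1/16)^(1/3)) + 2*(sqrt(k^3/27 + 1/256) + 1/16)^(1/3)))/2, True))) + C2*exp(c*Piecewise((sqrt(-(-1)^(1/3))/2 + sqrt((-1)^(1/3) + 2/sqrt(-(-1)^(1/3)))/2, Eq(k, 0)), (sqrt(-2*k/(3*(sqrt(k^3/27 + 1/256) + 1/16)^(1/3)) + 2*(sqrt(k^3/27 + 1/256) + 1/16)^(1/3))/2 + sqrt(2*k/(3*(sqrt(k^3/27 + 1/256) + 1/16)^(1/3)) - 2*(sqrt(k^3/27 + 1/256) + 1/16)^(1/3) + 2/sqrt(-2*k/(3*(sqrt(k^3/27 + 1/256) + 1/16)^(1/3)) + 2*(sqrt(k^3/27 + 1/256) + 1/16)^(1/3)))/2, True))) + C3*exp(c*Piecewise((-sqrt((-1)^(1/3) + 2/sqrt(-(-1)^(1/3)))/2 + sqrt(-(-1)^(1/3))/2, Eq(k, 0)), (sqrt(-2*k/(3*(sqrt(k^3/27 + 1/256) + 1/16)^(1/3)) + 2*(sqrt(k^3/27 + 1/256) + 1/16)^(1/3))/2 - sqrt(2*k/(3*(sqrt(k^3/27 + 1/256) + 1/16)^(1/3)) - 2*(sqrt(k^3/27 + 1/256) + 1/16)^(1/3) + 2/sqrt(-2*k/(3*(sqrt(k^3/27 + 1/256) + 1/16)^(1/3)) + 2*(sqrt(k^3/27 + 1/256) + 1/16)^(1/3)))/2, True))) + C4*exp(c*Piecewise((sqrt(-2/sqrt(-(-1)^(1/3)) + (-1)^(1/3))/2 - sqrt(-(-1)^(1/3))/2, Eq(k, 0)), (-sqrt(-2*k/(3*(sqrt(k^3/27 + 1/256) + 1/16)^(1/3)) + 2*(sqrt(k^3/27 + 1/256) + 1/16)^(1/3))/2 + sqrt(2*k/(3*(sqrt(k^3/27 + 1/256) + 1/16)^(1/3)) - 2*(sqrt(k^3/27 + 1/256) + 1/16)^(1/3) - 2/sqrt(-2*k/(3*(sqrt(k^3/27 + 1/256) + 1/16)^(1/3)) + 2*(sqrt(k^3/27 + 1/256) + 1/16)^(1/3)))/2, True))) + 4*c^2/k - 8*c/k^2 + 8/k^3


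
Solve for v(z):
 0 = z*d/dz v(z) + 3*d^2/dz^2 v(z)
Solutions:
 v(z) = C1 + C2*erf(sqrt(6)*z/6)


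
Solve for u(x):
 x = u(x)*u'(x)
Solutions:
 u(x) = -sqrt(C1 + x^2)
 u(x) = sqrt(C1 + x^2)


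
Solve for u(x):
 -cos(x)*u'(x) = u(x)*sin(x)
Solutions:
 u(x) = C1*cos(x)


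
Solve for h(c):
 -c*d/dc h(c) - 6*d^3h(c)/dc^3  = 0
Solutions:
 h(c) = C1 + Integral(C2*airyai(-6^(2/3)*c/6) + C3*airybi(-6^(2/3)*c/6), c)


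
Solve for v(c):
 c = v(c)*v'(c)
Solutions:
 v(c) = -sqrt(C1 + c^2)
 v(c) = sqrt(C1 + c^2)


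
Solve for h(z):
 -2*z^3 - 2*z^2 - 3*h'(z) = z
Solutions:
 h(z) = C1 - z^4/6 - 2*z^3/9 - z^2/6


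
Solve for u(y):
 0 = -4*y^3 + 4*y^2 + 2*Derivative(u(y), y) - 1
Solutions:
 u(y) = C1 + y^4/2 - 2*y^3/3 + y/2


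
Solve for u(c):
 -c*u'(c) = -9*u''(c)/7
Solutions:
 u(c) = C1 + C2*erfi(sqrt(14)*c/6)


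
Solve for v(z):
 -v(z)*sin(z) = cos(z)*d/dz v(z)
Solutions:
 v(z) = C1*cos(z)


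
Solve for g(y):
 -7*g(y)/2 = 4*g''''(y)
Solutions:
 g(y) = (C1*sin(2^(3/4)*7^(1/4)*y/4) + C2*cos(2^(3/4)*7^(1/4)*y/4))*exp(-2^(3/4)*7^(1/4)*y/4) + (C3*sin(2^(3/4)*7^(1/4)*y/4) + C4*cos(2^(3/4)*7^(1/4)*y/4))*exp(2^(3/4)*7^(1/4)*y/4)


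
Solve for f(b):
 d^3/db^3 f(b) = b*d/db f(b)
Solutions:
 f(b) = C1 + Integral(C2*airyai(b) + C3*airybi(b), b)


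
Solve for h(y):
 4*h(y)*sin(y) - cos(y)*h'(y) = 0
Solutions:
 h(y) = C1/cos(y)^4


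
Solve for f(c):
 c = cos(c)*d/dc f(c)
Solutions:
 f(c) = C1 + Integral(c/cos(c), c)


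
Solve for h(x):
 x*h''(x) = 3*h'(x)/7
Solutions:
 h(x) = C1 + C2*x^(10/7)


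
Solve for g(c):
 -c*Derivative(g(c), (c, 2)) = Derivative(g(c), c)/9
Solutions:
 g(c) = C1 + C2*c^(8/9)


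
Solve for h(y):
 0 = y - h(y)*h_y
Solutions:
 h(y) = -sqrt(C1 + y^2)
 h(y) = sqrt(C1 + y^2)


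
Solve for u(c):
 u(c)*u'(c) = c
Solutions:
 u(c) = -sqrt(C1 + c^2)
 u(c) = sqrt(C1 + c^2)


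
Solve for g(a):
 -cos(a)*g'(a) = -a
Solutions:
 g(a) = C1 + Integral(a/cos(a), a)


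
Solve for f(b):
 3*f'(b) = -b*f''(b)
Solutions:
 f(b) = C1 + C2/b^2


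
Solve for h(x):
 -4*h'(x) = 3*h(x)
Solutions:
 h(x) = C1*exp(-3*x/4)


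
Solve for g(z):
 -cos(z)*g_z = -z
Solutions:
 g(z) = C1 + Integral(z/cos(z), z)


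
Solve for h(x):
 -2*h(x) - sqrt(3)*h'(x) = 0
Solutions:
 h(x) = C1*exp(-2*sqrt(3)*x/3)


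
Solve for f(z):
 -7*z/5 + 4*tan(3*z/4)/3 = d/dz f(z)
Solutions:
 f(z) = C1 - 7*z^2/10 - 16*log(cos(3*z/4))/9


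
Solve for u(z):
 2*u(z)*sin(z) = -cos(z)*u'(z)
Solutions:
 u(z) = C1*cos(z)^2


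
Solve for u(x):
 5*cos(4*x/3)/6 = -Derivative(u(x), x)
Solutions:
 u(x) = C1 - 5*sin(4*x/3)/8


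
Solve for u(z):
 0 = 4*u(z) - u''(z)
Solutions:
 u(z) = C1*exp(-2*z) + C2*exp(2*z)


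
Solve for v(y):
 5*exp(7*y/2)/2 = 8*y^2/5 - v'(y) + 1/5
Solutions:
 v(y) = C1 + 8*y^3/15 + y/5 - 5*exp(7*y/2)/7


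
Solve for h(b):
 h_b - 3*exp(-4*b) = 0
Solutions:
 h(b) = C1 - 3*exp(-4*b)/4


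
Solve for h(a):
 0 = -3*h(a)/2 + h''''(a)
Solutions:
 h(a) = C1*exp(-2^(3/4)*3^(1/4)*a/2) + C2*exp(2^(3/4)*3^(1/4)*a/2) + C3*sin(2^(3/4)*3^(1/4)*a/2) + C4*cos(2^(3/4)*3^(1/4)*a/2)


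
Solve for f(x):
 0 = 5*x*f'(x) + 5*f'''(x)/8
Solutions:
 f(x) = C1 + Integral(C2*airyai(-2*x) + C3*airybi(-2*x), x)


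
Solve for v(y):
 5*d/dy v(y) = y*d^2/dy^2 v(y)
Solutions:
 v(y) = C1 + C2*y^6


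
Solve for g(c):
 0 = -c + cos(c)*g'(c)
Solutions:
 g(c) = C1 + Integral(c/cos(c), c)


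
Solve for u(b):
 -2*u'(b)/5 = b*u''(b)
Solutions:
 u(b) = C1 + C2*b^(3/5)


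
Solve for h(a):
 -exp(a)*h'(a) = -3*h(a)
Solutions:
 h(a) = C1*exp(-3*exp(-a))


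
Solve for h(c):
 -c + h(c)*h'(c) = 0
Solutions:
 h(c) = -sqrt(C1 + c^2)
 h(c) = sqrt(C1 + c^2)


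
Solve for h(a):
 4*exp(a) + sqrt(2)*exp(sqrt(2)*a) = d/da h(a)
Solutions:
 h(a) = C1 + 4*exp(a) + exp(sqrt(2)*a)


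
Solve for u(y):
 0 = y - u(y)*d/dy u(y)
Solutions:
 u(y) = -sqrt(C1 + y^2)
 u(y) = sqrt(C1 + y^2)


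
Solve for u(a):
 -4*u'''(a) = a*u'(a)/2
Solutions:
 u(a) = C1 + Integral(C2*airyai(-a/2) + C3*airybi(-a/2), a)


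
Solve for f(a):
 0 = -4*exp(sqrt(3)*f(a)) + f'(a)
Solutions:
 f(a) = sqrt(3)*(2*log(-1/(C1 + 4*a)) - log(3))/6


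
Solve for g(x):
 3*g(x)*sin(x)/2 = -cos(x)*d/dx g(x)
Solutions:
 g(x) = C1*cos(x)^(3/2)


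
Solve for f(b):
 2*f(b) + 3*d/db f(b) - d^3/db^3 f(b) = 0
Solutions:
 f(b) = C3*exp(2*b) + (C1 + C2*b)*exp(-b)


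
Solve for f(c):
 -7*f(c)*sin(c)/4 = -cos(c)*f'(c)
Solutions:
 f(c) = C1/cos(c)^(7/4)


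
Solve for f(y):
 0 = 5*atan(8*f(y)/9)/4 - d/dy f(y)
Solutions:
 Integral(1/atan(8*_y/9), (_y, f(y))) = C1 + 5*y/4


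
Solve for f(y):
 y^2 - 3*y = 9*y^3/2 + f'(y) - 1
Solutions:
 f(y) = C1 - 9*y^4/8 + y^3/3 - 3*y^2/2 + y


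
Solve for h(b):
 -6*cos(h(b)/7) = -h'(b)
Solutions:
 -6*b - 7*log(sin(h(b)/7) - 1)/2 + 7*log(sin(h(b)/7) + 1)/2 = C1


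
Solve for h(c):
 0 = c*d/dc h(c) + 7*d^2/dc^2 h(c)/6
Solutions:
 h(c) = C1 + C2*erf(sqrt(21)*c/7)


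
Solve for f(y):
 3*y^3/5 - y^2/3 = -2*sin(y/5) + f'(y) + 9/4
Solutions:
 f(y) = C1 + 3*y^4/20 - y^3/9 - 9*y/4 - 10*cos(y/5)


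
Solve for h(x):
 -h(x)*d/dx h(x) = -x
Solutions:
 h(x) = -sqrt(C1 + x^2)
 h(x) = sqrt(C1 + x^2)


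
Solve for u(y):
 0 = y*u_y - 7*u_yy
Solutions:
 u(y) = C1 + C2*erfi(sqrt(14)*y/14)


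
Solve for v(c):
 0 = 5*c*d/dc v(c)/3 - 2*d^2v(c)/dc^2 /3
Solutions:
 v(c) = C1 + C2*erfi(sqrt(5)*c/2)


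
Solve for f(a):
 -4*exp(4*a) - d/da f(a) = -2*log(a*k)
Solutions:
 f(a) = C1 + 2*a*log(a*k) - 2*a - exp(4*a)


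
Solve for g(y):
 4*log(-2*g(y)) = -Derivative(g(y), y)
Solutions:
 Integral(1/(log(-_y) + log(2)), (_y, g(y)))/4 = C1 - y


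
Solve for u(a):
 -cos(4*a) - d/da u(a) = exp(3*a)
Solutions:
 u(a) = C1 - exp(3*a)/3 - sin(4*a)/4


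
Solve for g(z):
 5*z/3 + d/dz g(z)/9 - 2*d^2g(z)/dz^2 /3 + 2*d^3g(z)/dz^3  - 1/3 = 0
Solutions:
 g(z) = C1 - 15*z^2/2 - 87*z + (C2*sin(z/6) + C3*cos(z/6))*exp(z/6)


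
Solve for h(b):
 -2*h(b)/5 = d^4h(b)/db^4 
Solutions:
 h(b) = (C1*sin(10^(3/4)*b/10) + C2*cos(10^(3/4)*b/10))*exp(-10^(3/4)*b/10) + (C3*sin(10^(3/4)*b/10) + C4*cos(10^(3/4)*b/10))*exp(10^(3/4)*b/10)


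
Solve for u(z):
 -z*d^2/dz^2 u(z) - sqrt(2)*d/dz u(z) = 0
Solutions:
 u(z) = C1 + C2*z^(1 - sqrt(2))


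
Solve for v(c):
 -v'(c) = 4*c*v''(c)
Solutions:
 v(c) = C1 + C2*c^(3/4)


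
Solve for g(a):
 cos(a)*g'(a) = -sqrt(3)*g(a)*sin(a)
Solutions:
 g(a) = C1*cos(a)^(sqrt(3))


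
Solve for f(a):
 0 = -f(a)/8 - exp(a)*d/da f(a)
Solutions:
 f(a) = C1*exp(exp(-a)/8)


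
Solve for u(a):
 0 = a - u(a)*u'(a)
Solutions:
 u(a) = -sqrt(C1 + a^2)
 u(a) = sqrt(C1 + a^2)


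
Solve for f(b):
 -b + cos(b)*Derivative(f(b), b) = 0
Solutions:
 f(b) = C1 + Integral(b/cos(b), b)


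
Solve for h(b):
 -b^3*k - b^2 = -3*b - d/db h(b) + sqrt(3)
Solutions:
 h(b) = C1 + b^4*k/4 + b^3/3 - 3*b^2/2 + sqrt(3)*b


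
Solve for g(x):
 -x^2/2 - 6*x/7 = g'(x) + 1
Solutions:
 g(x) = C1 - x^3/6 - 3*x^2/7 - x


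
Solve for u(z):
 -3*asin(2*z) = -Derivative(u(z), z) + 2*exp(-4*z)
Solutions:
 u(z) = C1 + 3*z*asin(2*z) + 3*sqrt(1 - 4*z^2)/2 - exp(-4*z)/2


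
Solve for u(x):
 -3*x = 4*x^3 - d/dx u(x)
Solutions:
 u(x) = C1 + x^4 + 3*x^2/2


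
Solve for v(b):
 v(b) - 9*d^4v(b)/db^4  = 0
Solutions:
 v(b) = C1*exp(-sqrt(3)*b/3) + C2*exp(sqrt(3)*b/3) + C3*sin(sqrt(3)*b/3) + C4*cos(sqrt(3)*b/3)


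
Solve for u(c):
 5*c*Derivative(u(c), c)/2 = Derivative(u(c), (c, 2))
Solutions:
 u(c) = C1 + C2*erfi(sqrt(5)*c/2)


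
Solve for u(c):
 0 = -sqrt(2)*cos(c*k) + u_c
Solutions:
 u(c) = C1 + sqrt(2)*sin(c*k)/k


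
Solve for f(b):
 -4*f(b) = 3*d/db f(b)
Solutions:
 f(b) = C1*exp(-4*b/3)


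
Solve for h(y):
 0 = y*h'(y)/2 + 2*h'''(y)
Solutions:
 h(y) = C1 + Integral(C2*airyai(-2^(1/3)*y/2) + C3*airybi(-2^(1/3)*y/2), y)


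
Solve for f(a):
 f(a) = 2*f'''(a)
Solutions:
 f(a) = C3*exp(2^(2/3)*a/2) + (C1*sin(2^(2/3)*sqrt(3)*a/4) + C2*cos(2^(2/3)*sqrt(3)*a/4))*exp(-2^(2/3)*a/4)


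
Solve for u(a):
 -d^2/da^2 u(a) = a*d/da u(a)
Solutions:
 u(a) = C1 + C2*erf(sqrt(2)*a/2)


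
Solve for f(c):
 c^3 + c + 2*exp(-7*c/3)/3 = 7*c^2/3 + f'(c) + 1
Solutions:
 f(c) = C1 + c^4/4 - 7*c^3/9 + c^2/2 - c - 2*exp(-7*c/3)/7


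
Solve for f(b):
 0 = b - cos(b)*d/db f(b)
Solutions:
 f(b) = C1 + Integral(b/cos(b), b)


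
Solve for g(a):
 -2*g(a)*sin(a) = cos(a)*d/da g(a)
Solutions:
 g(a) = C1*cos(a)^2


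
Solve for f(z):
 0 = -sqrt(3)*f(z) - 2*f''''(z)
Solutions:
 f(z) = (C1*sin(2^(1/4)*3^(1/8)*z/2) + C2*cos(2^(1/4)*3^(1/8)*z/2))*exp(-2^(1/4)*3^(1/8)*z/2) + (C3*sin(2^(1/4)*3^(1/8)*z/2) + C4*cos(2^(1/4)*3^(1/8)*z/2))*exp(2^(1/4)*3^(1/8)*z/2)


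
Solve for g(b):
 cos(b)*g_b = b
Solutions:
 g(b) = C1 + Integral(b/cos(b), b)


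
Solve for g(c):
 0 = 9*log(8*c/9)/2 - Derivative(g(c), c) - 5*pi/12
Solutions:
 g(c) = C1 + 9*c*log(c)/2 - 9*c*log(3) - 9*c/2 - 5*pi*c/12 + 27*c*log(2)/2


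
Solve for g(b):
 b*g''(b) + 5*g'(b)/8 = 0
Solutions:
 g(b) = C1 + C2*b^(3/8)


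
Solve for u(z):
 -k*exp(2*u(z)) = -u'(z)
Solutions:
 u(z) = log(-sqrt(-1/(C1 + k*z))) - log(2)/2
 u(z) = log(-1/(C1 + k*z))/2 - log(2)/2


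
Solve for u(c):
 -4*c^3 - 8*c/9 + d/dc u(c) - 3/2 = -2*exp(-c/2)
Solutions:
 u(c) = C1 + c^4 + 4*c^2/9 + 3*c/2 + 4*exp(-c/2)


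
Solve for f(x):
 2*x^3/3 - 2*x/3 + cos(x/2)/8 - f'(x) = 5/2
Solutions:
 f(x) = C1 + x^4/6 - x^2/3 - 5*x/2 + sin(x/2)/4


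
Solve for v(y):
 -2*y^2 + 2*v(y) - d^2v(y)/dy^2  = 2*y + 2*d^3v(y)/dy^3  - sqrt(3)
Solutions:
 v(y) = C1*exp(-y*((6*sqrt(318) + 107)^(-1/3) + 2 + (6*sqrt(318) + 107)^(1/3))/12)*sin(sqrt(3)*y*(-(6*sqrt(318) + 107)^(1/3) + (6*sqrt(318) + 107)^(-1/3))/12) + C2*exp(-y*((6*sqrt(318) + 107)^(-1/3) + 2 + (6*sqrt(318) + 107)^(1/3))/12)*cos(sqrt(3)*y*(-(6*sqrt(318) + 107)^(1/3) + (6*sqrt(318) + 107)^(-1/3))/12) + C3*exp(y*(-1 + (6*sqrt(318) + 107)^(-1/3) + (6*sqrt(318) + 107)^(1/3))/6) + y^2 + y - sqrt(3)/2 + 1


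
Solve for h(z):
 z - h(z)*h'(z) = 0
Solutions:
 h(z) = -sqrt(C1 + z^2)
 h(z) = sqrt(C1 + z^2)


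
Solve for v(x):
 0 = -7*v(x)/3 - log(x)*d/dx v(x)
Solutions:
 v(x) = C1*exp(-7*li(x)/3)


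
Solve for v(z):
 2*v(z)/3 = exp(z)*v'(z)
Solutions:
 v(z) = C1*exp(-2*exp(-z)/3)


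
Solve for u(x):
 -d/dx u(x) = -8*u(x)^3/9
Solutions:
 u(x) = -3*sqrt(2)*sqrt(-1/(C1 + 8*x))/2
 u(x) = 3*sqrt(2)*sqrt(-1/(C1 + 8*x))/2


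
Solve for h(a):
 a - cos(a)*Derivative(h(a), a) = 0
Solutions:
 h(a) = C1 + Integral(a/cos(a), a)


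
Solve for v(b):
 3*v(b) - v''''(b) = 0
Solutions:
 v(b) = C1*exp(-3^(1/4)*b) + C2*exp(3^(1/4)*b) + C3*sin(3^(1/4)*b) + C4*cos(3^(1/4)*b)


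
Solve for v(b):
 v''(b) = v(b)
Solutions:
 v(b) = C1*exp(-b) + C2*exp(b)


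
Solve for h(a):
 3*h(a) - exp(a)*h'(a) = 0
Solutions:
 h(a) = C1*exp(-3*exp(-a))


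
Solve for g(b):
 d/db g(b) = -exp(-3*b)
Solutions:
 g(b) = C1 + exp(-3*b)/3


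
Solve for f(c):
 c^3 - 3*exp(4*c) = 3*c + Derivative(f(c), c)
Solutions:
 f(c) = C1 + c^4/4 - 3*c^2/2 - 3*exp(4*c)/4


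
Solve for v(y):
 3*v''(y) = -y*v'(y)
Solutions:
 v(y) = C1 + C2*erf(sqrt(6)*y/6)


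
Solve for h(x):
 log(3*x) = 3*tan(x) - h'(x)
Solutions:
 h(x) = C1 - x*log(x) - x*log(3) + x - 3*log(cos(x))


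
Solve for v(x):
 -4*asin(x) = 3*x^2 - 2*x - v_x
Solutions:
 v(x) = C1 + x^3 - x^2 + 4*x*asin(x) + 4*sqrt(1 - x^2)


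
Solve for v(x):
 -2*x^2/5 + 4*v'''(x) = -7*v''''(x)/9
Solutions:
 v(x) = C1 + C2*x + C3*x^2 + C4*exp(-36*x/7) + x^5/600 - 7*x^4/4320 + 49*x^3/38880


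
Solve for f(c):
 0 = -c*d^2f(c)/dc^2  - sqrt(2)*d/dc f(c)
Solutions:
 f(c) = C1 + C2*c^(1 - sqrt(2))


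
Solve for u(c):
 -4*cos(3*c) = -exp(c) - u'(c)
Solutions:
 u(c) = C1 - exp(c) + 4*sin(3*c)/3


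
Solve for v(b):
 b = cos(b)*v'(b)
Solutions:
 v(b) = C1 + Integral(b/cos(b), b)


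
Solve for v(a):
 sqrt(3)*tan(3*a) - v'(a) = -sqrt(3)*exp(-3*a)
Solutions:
 v(a) = C1 + sqrt(3)*log(tan(3*a)^2 + 1)/6 - sqrt(3)*exp(-3*a)/3


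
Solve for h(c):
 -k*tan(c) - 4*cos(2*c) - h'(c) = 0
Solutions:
 h(c) = C1 + k*log(cos(c)) - 2*sin(2*c)


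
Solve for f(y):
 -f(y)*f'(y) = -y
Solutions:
 f(y) = -sqrt(C1 + y^2)
 f(y) = sqrt(C1 + y^2)


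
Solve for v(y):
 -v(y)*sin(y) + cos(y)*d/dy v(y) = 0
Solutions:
 v(y) = C1/cos(y)


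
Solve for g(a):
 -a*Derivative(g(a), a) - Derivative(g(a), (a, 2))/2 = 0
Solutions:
 g(a) = C1 + C2*erf(a)


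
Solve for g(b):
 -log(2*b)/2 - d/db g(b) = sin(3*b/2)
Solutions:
 g(b) = C1 - b*log(b)/2 - b*log(2)/2 + b/2 + 2*cos(3*b/2)/3


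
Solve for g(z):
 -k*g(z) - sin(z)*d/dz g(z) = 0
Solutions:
 g(z) = C1*exp(k*(-log(cos(z) - 1) + log(cos(z) + 1))/2)


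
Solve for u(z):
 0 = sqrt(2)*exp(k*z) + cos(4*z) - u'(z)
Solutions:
 u(z) = C1 + sin(4*z)/4 + sqrt(2)*exp(k*z)/k


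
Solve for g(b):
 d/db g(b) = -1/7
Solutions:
 g(b) = C1 - b/7


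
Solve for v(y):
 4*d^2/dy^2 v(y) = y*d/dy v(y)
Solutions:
 v(y) = C1 + C2*erfi(sqrt(2)*y/4)


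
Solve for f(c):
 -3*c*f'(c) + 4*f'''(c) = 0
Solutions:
 f(c) = C1 + Integral(C2*airyai(6^(1/3)*c/2) + C3*airybi(6^(1/3)*c/2), c)


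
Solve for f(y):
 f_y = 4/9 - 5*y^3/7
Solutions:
 f(y) = C1 - 5*y^4/28 + 4*y/9


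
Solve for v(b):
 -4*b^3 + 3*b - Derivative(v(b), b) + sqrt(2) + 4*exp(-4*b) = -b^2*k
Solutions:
 v(b) = C1 - b^4 + b^3*k/3 + 3*b^2/2 + sqrt(2)*b - exp(-4*b)


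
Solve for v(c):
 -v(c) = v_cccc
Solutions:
 v(c) = (C1*sin(sqrt(2)*c/2) + C2*cos(sqrt(2)*c/2))*exp(-sqrt(2)*c/2) + (C3*sin(sqrt(2)*c/2) + C4*cos(sqrt(2)*c/2))*exp(sqrt(2)*c/2)


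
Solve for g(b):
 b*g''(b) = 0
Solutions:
 g(b) = C1 + C2*b


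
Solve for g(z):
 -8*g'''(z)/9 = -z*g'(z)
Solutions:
 g(z) = C1 + Integral(C2*airyai(3^(2/3)*z/2) + C3*airybi(3^(2/3)*z/2), z)


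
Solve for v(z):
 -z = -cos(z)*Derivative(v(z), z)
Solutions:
 v(z) = C1 + Integral(z/cos(z), z)


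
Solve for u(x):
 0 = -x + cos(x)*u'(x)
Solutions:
 u(x) = C1 + Integral(x/cos(x), x)


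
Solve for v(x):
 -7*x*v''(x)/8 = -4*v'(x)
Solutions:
 v(x) = C1 + C2*x^(39/7)


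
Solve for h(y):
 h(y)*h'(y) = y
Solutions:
 h(y) = -sqrt(C1 + y^2)
 h(y) = sqrt(C1 + y^2)


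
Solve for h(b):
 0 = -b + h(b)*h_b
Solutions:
 h(b) = -sqrt(C1 + b^2)
 h(b) = sqrt(C1 + b^2)


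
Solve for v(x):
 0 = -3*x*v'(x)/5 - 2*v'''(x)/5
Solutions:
 v(x) = C1 + Integral(C2*airyai(-2^(2/3)*3^(1/3)*x/2) + C3*airybi(-2^(2/3)*3^(1/3)*x/2), x)


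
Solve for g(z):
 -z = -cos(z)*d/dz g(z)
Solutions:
 g(z) = C1 + Integral(z/cos(z), z)


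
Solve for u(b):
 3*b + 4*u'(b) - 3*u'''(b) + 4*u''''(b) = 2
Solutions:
 u(b) = C1 + C2*exp(b*((8*sqrt(15) + 31)^(-1/3) + 2 + (8*sqrt(15) + 31)^(1/3))/8)*sin(sqrt(3)*b*(-(8*sqrt(15) + 31)^(1/3) + (8*sqrt(15) + 31)^(-1/3))/8) + C3*exp(b*((8*sqrt(15) + 31)^(-1/3) + 2 + (8*sqrt(15) + 31)^(1/3))/8)*cos(sqrt(3)*b*(-(8*sqrt(15) + 31)^(1/3) + (8*sqrt(15) + 31)^(-1/3))/8) + C4*exp(b*(-(8*sqrt(15) + 31)^(1/3) - 1/(8*sqrt(15) + 31)^(1/3) + 1)/4) - 3*b^2/8 + b/2


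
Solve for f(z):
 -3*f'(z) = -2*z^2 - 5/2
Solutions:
 f(z) = C1 + 2*z^3/9 + 5*z/6


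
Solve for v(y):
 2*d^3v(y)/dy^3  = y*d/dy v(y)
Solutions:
 v(y) = C1 + Integral(C2*airyai(2^(2/3)*y/2) + C3*airybi(2^(2/3)*y/2), y)


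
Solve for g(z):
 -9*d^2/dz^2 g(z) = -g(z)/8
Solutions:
 g(z) = C1*exp(-sqrt(2)*z/12) + C2*exp(sqrt(2)*z/12)


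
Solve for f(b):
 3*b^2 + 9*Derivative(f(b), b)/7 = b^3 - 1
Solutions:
 f(b) = C1 + 7*b^4/36 - 7*b^3/9 - 7*b/9


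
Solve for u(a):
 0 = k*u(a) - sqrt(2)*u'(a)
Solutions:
 u(a) = C1*exp(sqrt(2)*a*k/2)


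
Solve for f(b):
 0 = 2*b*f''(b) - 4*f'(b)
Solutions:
 f(b) = C1 + C2*b^3


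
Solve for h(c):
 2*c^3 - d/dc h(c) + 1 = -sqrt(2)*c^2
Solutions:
 h(c) = C1 + c^4/2 + sqrt(2)*c^3/3 + c


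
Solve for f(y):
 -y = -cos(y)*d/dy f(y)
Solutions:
 f(y) = C1 + Integral(y/cos(y), y)


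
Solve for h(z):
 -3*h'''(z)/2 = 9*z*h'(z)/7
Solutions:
 h(z) = C1 + Integral(C2*airyai(-6^(1/3)*7^(2/3)*z/7) + C3*airybi(-6^(1/3)*7^(2/3)*z/7), z)


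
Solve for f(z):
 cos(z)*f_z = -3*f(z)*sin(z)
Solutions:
 f(z) = C1*cos(z)^3


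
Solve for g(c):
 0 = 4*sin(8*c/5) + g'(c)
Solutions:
 g(c) = C1 + 5*cos(8*c/5)/2


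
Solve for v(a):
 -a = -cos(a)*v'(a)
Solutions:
 v(a) = C1 + Integral(a/cos(a), a)


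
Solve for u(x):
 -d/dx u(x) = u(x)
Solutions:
 u(x) = C1*exp(-x)


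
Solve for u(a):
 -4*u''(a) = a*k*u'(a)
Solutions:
 u(a) = Piecewise((-sqrt(2)*sqrt(pi)*C1*erf(sqrt(2)*a*sqrt(k)/4)/sqrt(k) - C2, (k > 0) | (k < 0)), (-C1*a - C2, True))


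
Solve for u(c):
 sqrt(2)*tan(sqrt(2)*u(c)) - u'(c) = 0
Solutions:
 u(c) = sqrt(2)*(pi - asin(C1*exp(2*c)))/2
 u(c) = sqrt(2)*asin(C1*exp(2*c))/2


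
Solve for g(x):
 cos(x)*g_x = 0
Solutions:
 g(x) = C1


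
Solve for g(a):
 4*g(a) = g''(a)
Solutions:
 g(a) = C1*exp(-2*a) + C2*exp(2*a)


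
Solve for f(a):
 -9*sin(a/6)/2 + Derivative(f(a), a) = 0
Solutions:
 f(a) = C1 - 27*cos(a/6)


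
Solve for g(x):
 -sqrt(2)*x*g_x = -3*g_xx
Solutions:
 g(x) = C1 + C2*erfi(2^(3/4)*sqrt(3)*x/6)


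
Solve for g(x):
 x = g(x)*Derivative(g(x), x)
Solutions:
 g(x) = -sqrt(C1 + x^2)
 g(x) = sqrt(C1 + x^2)


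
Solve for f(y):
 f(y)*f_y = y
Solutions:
 f(y) = -sqrt(C1 + y^2)
 f(y) = sqrt(C1 + y^2)


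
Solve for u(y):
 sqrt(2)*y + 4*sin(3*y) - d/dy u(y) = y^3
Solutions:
 u(y) = C1 - y^4/4 + sqrt(2)*y^2/2 - 4*cos(3*y)/3


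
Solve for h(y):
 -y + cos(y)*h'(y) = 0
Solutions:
 h(y) = C1 + Integral(y/cos(y), y)


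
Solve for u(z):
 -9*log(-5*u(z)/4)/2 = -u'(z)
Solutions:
 -2*Integral(1/(log(-_y) - 2*log(2) + log(5)), (_y, u(z)))/9 = C1 - z


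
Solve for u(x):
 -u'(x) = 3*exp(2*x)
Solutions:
 u(x) = C1 - 3*exp(2*x)/2


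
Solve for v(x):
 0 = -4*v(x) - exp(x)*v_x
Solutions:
 v(x) = C1*exp(4*exp(-x))


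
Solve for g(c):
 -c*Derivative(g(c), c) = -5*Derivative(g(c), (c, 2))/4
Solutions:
 g(c) = C1 + C2*erfi(sqrt(10)*c/5)


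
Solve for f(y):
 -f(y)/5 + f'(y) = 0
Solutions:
 f(y) = C1*exp(y/5)


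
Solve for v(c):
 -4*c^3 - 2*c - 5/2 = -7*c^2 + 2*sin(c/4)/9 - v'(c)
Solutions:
 v(c) = C1 + c^4 - 7*c^3/3 + c^2 + 5*c/2 - 8*cos(c/4)/9


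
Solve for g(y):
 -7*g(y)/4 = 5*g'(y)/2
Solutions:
 g(y) = C1*exp(-7*y/10)


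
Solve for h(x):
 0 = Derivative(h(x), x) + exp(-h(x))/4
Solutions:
 h(x) = log(C1 - x/4)


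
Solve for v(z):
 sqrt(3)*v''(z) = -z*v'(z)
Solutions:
 v(z) = C1 + C2*erf(sqrt(2)*3^(3/4)*z/6)


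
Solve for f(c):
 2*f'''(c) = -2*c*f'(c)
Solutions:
 f(c) = C1 + Integral(C2*airyai(-c) + C3*airybi(-c), c)


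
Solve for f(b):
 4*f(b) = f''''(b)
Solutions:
 f(b) = C1*exp(-sqrt(2)*b) + C2*exp(sqrt(2)*b) + C3*sin(sqrt(2)*b) + C4*cos(sqrt(2)*b)


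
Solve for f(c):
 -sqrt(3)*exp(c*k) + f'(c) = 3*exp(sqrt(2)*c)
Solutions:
 f(c) = C1 + 3*sqrt(2)*exp(sqrt(2)*c)/2 + sqrt(3)*exp(c*k)/k


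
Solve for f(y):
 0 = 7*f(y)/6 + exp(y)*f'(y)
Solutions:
 f(y) = C1*exp(7*exp(-y)/6)


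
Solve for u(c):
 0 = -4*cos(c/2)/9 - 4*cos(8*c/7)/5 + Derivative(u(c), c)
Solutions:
 u(c) = C1 + 8*sin(c/2)/9 + 7*sin(8*c/7)/10


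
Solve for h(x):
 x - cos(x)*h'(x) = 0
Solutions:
 h(x) = C1 + Integral(x/cos(x), x)


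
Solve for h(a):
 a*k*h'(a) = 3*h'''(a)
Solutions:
 h(a) = C1 + Integral(C2*airyai(3^(2/3)*a*k^(1/3)/3) + C3*airybi(3^(2/3)*a*k^(1/3)/3), a)


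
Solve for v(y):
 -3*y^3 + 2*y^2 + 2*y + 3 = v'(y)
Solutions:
 v(y) = C1 - 3*y^4/4 + 2*y^3/3 + y^2 + 3*y


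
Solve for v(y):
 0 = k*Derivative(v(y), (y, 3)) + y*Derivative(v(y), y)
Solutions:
 v(y) = C1 + Integral(C2*airyai(y*(-1/k)^(1/3)) + C3*airybi(y*(-1/k)^(1/3)), y)


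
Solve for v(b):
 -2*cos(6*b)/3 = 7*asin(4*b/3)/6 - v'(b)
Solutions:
 v(b) = C1 + 7*b*asin(4*b/3)/6 + 7*sqrt(9 - 16*b^2)/24 + sin(6*b)/9


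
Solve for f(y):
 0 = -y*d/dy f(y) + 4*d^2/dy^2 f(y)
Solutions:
 f(y) = C1 + C2*erfi(sqrt(2)*y/4)


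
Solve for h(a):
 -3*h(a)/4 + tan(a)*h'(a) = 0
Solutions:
 h(a) = C1*sin(a)^(3/4)


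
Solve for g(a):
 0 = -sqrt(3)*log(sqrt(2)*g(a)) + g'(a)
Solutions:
 -2*sqrt(3)*Integral(1/(2*log(_y) + log(2)), (_y, g(a)))/3 = C1 - a


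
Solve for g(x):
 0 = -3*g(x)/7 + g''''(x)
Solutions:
 g(x) = C1*exp(-3^(1/4)*7^(3/4)*x/7) + C2*exp(3^(1/4)*7^(3/4)*x/7) + C3*sin(3^(1/4)*7^(3/4)*x/7) + C4*cos(3^(1/4)*7^(3/4)*x/7)


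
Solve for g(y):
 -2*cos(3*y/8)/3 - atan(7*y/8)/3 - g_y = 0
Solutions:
 g(y) = C1 - y*atan(7*y/8)/3 + 4*log(49*y^2 + 64)/21 - 16*sin(3*y/8)/9


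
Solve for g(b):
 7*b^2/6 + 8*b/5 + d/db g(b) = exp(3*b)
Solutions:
 g(b) = C1 - 7*b^3/18 - 4*b^2/5 + exp(3*b)/3


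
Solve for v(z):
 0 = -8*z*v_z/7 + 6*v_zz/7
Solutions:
 v(z) = C1 + C2*erfi(sqrt(6)*z/3)


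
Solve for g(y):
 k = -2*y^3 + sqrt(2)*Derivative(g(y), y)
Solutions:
 g(y) = C1 + sqrt(2)*k*y/2 + sqrt(2)*y^4/4


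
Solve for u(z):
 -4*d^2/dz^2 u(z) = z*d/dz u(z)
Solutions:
 u(z) = C1 + C2*erf(sqrt(2)*z/4)


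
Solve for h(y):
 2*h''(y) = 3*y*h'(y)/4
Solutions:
 h(y) = C1 + C2*erfi(sqrt(3)*y/4)


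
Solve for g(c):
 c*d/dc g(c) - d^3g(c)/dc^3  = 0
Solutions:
 g(c) = C1 + Integral(C2*airyai(c) + C3*airybi(c), c)


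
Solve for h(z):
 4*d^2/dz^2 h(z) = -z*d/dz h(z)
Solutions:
 h(z) = C1 + C2*erf(sqrt(2)*z/4)


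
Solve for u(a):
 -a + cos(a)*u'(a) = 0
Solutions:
 u(a) = C1 + Integral(a/cos(a), a)
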